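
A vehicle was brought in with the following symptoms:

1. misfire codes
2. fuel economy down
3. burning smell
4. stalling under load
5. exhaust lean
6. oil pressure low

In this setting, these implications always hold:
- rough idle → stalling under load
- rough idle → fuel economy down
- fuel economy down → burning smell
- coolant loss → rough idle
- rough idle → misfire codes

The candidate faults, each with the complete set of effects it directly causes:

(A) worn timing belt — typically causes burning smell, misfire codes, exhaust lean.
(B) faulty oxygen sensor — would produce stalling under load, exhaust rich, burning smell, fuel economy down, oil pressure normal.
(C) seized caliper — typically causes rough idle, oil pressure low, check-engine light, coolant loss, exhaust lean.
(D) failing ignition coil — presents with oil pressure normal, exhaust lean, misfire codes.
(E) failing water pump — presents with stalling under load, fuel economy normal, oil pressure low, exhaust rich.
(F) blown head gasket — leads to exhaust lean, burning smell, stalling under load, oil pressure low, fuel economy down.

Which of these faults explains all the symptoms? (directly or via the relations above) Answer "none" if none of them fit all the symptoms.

Per-candidate check:
(A) worn timing belt — does not account for fuel economy down, stalling under load, oil pressure low
(B) faulty oxygen sensor — misfire codes ✗; fuel economy down ✓; burning smell ✓; stalling under load ✓; exhaust lean ✗; oil pressure low ✗
(C) seized caliper — misfire codes ✓ (by rough idle → misfire codes); fuel economy down ✓ (by rough idle → fuel economy down); burning smell ✓ (by rough idle → fuel economy down → burning smell); stalling under load ✓ (by rough idle → stalling under load); exhaust lean ✓; oil pressure low ✓
(D) failing ignition coil — misfire codes ✓; fuel economy down ✗; burning smell ✗; stalling under load ✗; exhaust lean ✓; oil pressure low ✗
(E) failing water pump — fails on misfire codes, fuel economy down, burning smell, exhaust lean (predicts fuel economy normal, not fuel economy down; predicts exhaust rich, not exhaust lean)
(F) blown head gasket — misfire codes ✗; fuel economy down ✓; burning smell ✓; stalling under load ✓; exhaust lean ✓; oil pressure low ✓
Only (C) is consistent with every observation.

C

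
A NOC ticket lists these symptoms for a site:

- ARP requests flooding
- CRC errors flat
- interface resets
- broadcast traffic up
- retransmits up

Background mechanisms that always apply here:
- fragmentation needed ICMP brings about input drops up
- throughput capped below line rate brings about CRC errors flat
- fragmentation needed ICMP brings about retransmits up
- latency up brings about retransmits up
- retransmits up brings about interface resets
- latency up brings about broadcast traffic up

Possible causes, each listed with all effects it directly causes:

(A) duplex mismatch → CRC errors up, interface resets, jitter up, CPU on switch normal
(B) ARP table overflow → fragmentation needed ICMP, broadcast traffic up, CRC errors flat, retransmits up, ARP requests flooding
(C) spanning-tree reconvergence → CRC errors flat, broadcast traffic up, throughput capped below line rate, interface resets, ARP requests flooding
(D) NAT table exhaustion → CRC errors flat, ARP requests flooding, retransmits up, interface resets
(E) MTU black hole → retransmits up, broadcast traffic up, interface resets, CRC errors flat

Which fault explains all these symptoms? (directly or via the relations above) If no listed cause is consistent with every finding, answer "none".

Checking each candidate against the observations:
(A) duplex mismatch — fails on ARP requests flooding, CRC errors flat, broadcast traffic up, retransmits up (predicts CRC errors up, not CRC errors flat)
(B) ARP table overflow — accounts for every observation (interface resets by retransmits up → interface resets)
(C) spanning-tree reconvergence — does not account for retransmits up
(D) NAT table exhaustion — does not account for broadcast traffic up
(E) MTU black hole — ARP requests flooding miss; CRC errors flat match; interface resets match; broadcast traffic up match; retransmits up match
(B) alone accounts for all the evidence.

B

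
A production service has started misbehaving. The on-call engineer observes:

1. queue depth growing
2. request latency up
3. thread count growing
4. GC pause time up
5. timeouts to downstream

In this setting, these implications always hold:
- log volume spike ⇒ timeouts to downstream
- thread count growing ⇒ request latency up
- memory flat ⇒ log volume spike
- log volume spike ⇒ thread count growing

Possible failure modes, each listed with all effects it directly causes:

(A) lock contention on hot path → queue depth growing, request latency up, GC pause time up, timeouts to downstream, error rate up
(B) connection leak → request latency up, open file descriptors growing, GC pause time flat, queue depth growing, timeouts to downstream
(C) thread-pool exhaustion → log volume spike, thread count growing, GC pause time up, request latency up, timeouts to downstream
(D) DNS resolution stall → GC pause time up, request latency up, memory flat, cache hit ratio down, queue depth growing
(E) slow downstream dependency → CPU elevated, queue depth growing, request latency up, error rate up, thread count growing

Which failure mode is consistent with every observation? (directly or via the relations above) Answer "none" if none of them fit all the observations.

D

For each candidate, compare predicted effects to what was observed:
(A) lock contention on hot path — does not account for thread count growing
(B) connection leak — queue depth growing yes; request latency up yes; thread count growing NO; GC pause time up NO; timeouts to downstream yes
(C) thread-pool exhaustion — does not account for queue depth growing
(D) DNS resolution stall — queue depth growing yes; request latency up yes; thread count growing yes (via memory flat → log volume spike → thread count growing); GC pause time up yes; timeouts to downstream yes (via memory flat → log volume spike → timeouts to downstream)
(E) slow downstream dependency — queue depth growing yes; request latency up yes; thread count growing yes; GC pause time up NO; timeouts to downstream NO
(D) alone accounts for all the evidence.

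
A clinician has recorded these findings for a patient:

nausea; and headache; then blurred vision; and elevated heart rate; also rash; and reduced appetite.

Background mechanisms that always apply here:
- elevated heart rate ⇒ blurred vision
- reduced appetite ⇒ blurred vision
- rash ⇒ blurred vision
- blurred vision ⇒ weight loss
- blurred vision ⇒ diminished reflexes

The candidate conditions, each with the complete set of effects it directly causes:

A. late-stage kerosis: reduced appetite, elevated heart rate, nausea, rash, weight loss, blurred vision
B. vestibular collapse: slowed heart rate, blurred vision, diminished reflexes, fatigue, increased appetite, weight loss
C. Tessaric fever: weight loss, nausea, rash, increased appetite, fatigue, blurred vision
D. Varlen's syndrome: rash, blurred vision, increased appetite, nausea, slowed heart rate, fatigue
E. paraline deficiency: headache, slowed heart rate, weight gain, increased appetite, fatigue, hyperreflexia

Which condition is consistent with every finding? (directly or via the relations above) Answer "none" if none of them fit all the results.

none

Testing each hypothesis:
(A) late-stage kerosis — nausea yes; headache NO; blurred vision yes; elevated heart rate yes; rash yes; reduced appetite yes
(B) vestibular collapse — fails on nausea, headache, elevated heart rate, rash, reduced appetite (predicts slowed heart rate, not elevated heart rate; predicts increased appetite, not reduced appetite)
(C) Tessaric fever — fails on headache, elevated heart rate, reduced appetite (predicts increased appetite, not reduced appetite)
(D) Varlen's syndrome — fails on headache, elevated heart rate, reduced appetite (predicts slowed heart rate, not elevated heart rate; predicts increased appetite, not reduced appetite)
(E) paraline deficiency — nausea NO; headache yes; blurred vision NO; elevated heart rate NO; rash NO; reduced appetite NO
Every candidate fails on at least one observation.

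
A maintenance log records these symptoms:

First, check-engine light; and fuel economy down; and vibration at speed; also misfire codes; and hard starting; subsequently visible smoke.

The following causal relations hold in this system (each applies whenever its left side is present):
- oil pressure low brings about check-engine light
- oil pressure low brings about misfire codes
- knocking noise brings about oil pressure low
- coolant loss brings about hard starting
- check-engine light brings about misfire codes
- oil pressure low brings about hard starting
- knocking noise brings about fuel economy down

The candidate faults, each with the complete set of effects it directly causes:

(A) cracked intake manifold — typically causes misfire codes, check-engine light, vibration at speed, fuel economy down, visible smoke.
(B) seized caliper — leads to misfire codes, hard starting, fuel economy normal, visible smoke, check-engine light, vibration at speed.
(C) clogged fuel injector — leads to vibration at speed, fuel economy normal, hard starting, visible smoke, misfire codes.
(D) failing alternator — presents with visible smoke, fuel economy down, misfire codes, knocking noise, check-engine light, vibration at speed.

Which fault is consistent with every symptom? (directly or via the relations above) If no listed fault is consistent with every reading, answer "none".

D

Checking each candidate against the observations:
(A) cracked intake manifold — does not account for hard starting
(B) seized caliper — check-engine light ✓; fuel economy down ✗; vibration at speed ✓; misfire codes ✓; hard starting ✓; visible smoke ✓
(C) clogged fuel injector — check-engine light ✗; fuel economy down ✗; vibration at speed ✓; misfire codes ✓; hard starting ✓; visible smoke ✓
(D) failing alternator — check-engine light ✓; fuel economy down ✓; vibration at speed ✓; misfire codes ✓; hard starting ✓ (through knocking noise → oil pressure low → hard starting); visible smoke ✓
(D) is the only candidate with no mismatches.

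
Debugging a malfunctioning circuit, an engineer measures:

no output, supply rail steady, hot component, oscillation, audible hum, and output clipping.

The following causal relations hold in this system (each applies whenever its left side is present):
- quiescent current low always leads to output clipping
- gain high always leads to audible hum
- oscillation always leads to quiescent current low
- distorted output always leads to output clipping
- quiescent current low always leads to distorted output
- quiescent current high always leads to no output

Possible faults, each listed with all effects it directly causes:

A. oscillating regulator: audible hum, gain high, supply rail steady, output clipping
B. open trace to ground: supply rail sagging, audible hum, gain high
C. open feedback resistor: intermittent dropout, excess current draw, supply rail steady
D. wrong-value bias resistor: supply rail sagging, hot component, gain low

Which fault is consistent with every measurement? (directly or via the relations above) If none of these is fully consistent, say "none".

Per-candidate check:
(A) oscillating regulator — does not account for no output, hot component, oscillation
(B) open trace to ground — no output ✗; supply rail steady ✗; hot component ✗; oscillation ✗; audible hum ✓; output clipping ✗
(C) open feedback resistor — no output ✗; supply rail steady ✓; hot component ✗; oscillation ✗; audible hum ✗; output clipping ✗
(D) wrong-value bias resistor — no output ✗; supply rail steady ✗; hot component ✓; oscillation ✗; audible hum ✗; output clipping ✗
None of the listed candidates fits everything.

none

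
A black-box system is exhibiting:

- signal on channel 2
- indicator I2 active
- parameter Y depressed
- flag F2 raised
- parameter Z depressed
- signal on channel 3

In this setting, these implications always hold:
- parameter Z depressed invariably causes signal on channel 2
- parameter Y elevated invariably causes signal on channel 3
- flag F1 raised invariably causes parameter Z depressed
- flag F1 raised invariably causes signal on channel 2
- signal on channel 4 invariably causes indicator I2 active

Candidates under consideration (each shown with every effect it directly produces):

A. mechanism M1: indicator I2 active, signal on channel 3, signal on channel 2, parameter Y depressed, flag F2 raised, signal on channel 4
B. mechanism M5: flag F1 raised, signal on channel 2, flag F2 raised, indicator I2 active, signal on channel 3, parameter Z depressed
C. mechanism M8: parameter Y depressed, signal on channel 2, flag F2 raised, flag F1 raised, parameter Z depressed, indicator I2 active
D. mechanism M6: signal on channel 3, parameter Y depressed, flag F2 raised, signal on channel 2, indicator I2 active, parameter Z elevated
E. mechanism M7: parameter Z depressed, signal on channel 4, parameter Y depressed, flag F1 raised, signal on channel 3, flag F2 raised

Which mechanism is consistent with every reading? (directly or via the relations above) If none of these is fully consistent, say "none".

E

Per-candidate check:
(A) mechanism M1 — signal on channel 2 ✓; indicator I2 active ✓; parameter Y depressed ✓; flag F2 raised ✓; parameter Z depressed ✗; signal on channel 3 ✓
(B) mechanism M5 — does not account for parameter Y depressed
(C) mechanism M8 — signal on channel 2 ✓; indicator I2 active ✓; parameter Y depressed ✓; flag F2 raised ✓; parameter Z depressed ✓; signal on channel 3 ✗
(D) mechanism M6 — signal on channel 2 ✓; indicator I2 active ✓; parameter Y depressed ✓; flag F2 raised ✓; parameter Z depressed ✗; signal on channel 3 ✓
(E) mechanism M7 — accounts for every observation (signal on channel 2 via flag F1 raised → signal on channel 2)
(E) alone accounts for all the evidence.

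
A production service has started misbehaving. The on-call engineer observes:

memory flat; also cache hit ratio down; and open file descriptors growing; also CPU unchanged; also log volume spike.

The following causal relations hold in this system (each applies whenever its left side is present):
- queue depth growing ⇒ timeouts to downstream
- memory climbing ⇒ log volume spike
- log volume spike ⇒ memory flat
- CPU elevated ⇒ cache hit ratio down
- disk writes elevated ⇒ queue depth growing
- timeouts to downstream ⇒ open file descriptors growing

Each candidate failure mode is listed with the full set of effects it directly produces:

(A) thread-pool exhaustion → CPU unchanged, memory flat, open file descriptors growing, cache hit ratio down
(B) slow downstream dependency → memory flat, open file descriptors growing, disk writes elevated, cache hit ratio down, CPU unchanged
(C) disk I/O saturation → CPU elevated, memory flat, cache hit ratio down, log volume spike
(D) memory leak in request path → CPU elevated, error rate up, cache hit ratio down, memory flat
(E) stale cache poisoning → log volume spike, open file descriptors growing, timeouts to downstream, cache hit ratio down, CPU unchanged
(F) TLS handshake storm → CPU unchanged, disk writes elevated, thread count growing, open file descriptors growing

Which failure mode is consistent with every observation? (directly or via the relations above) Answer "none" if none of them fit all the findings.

E

Testing each hypothesis:
(A) thread-pool exhaustion — does not account for log volume spike
(B) slow downstream dependency — does not account for log volume spike
(C) disk I/O saturation — fails on open file descriptors growing, CPU unchanged (predicts CPU elevated, not CPU unchanged)
(D) memory leak in request path — memory flat yes; cache hit ratio down yes; open file descriptors growing NO; CPU unchanged NO; log volume spike NO
(E) stale cache poisoning — accounts for every observation (memory flat by log volume spike → memory flat)
(F) TLS handshake storm — does not account for memory flat, cache hit ratio down, log volume spike
(E) alone accounts for all the evidence.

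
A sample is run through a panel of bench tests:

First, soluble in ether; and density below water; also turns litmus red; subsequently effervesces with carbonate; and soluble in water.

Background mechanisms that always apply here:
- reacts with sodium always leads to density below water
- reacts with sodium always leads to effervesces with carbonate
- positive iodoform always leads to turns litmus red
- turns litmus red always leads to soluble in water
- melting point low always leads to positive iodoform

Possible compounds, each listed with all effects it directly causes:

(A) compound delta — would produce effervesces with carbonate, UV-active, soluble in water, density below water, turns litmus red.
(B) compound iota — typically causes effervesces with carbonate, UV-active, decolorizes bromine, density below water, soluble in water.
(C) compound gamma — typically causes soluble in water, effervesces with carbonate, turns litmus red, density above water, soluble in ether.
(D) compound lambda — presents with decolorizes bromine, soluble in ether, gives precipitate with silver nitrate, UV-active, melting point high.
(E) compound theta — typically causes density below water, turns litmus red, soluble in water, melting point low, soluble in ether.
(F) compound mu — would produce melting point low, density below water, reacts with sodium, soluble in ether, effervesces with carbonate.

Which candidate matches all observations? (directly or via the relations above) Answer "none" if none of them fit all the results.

F

Per-candidate check:
(A) compound delta — does not account for soluble in ether
(B) compound iota — does not account for soluble in ether, turns litmus red
(C) compound gamma — fails on density below water (predicts density above water, not density below water)
(D) compound lambda — does not account for density below water, turns litmus red, effervesces with carbonate, soluble in water
(E) compound theta — soluble in ether +; density below water +; turns litmus red +; effervesces with carbonate -; soluble in water +
(F) compound mu — soluble in ether +; density below water +; turns litmus red + (through melting point low → positive iodoform → turns litmus red); effervesces with carbonate +; soluble in water + (through melting point low → positive iodoform → turns litmus red → soluble in water)
Only (F) is consistent with every observation.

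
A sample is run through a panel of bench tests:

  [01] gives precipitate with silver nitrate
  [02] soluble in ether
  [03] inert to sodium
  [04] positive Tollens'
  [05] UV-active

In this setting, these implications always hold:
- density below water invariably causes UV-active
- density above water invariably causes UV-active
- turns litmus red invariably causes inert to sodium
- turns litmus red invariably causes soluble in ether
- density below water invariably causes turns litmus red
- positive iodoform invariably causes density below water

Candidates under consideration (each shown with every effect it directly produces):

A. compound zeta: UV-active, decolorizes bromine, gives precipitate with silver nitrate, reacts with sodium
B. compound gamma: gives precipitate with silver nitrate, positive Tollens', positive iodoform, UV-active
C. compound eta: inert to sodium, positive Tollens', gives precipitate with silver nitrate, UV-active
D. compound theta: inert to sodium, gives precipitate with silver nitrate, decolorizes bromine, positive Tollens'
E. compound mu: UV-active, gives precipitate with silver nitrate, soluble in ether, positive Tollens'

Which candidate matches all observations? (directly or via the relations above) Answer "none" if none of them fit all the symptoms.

B

Per-candidate check:
(A) compound zeta — gives precipitate with silver nitrate +; soluble in ether -; inert to sodium -; positive Tollens' -; UV-active +
(B) compound gamma — accounts for every observation (soluble in ether through positive iodoform → density below water → turns litmus red → soluble in ether)
(C) compound eta — does not account for soluble in ether
(D) compound theta — does not account for soluble in ether, UV-active
(E) compound mu — gives precipitate with silver nitrate +; soluble in ether +; inert to sodium -; positive Tollens' +; UV-active +
(B) alone accounts for all the evidence.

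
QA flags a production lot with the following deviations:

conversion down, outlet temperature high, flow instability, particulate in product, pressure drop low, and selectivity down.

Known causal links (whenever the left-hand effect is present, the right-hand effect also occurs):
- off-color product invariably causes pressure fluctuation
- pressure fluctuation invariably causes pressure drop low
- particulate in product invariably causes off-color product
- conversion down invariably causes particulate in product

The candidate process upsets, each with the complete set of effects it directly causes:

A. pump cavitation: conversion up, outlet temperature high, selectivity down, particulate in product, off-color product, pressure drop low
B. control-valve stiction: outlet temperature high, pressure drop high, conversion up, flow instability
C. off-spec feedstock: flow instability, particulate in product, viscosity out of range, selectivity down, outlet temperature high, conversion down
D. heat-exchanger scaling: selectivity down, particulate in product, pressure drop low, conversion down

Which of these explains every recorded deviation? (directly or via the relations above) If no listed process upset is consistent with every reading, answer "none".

Testing each hypothesis:
(A) pump cavitation — conversion down miss; outlet temperature high match; flow instability miss; particulate in product match; pressure drop low match; selectivity down match
(B) control-valve stiction — conversion down miss; outlet temperature high match; flow instability match; particulate in product miss; pressure drop low miss; selectivity down miss
(C) off-spec feedstock — accounts for every observation (pressure drop low through particulate in product → off-color product → pressure fluctuation → pressure drop low)
(D) heat-exchanger scaling — does not account for outlet temperature high, flow instability
Only (C) is consistent with every observation.

C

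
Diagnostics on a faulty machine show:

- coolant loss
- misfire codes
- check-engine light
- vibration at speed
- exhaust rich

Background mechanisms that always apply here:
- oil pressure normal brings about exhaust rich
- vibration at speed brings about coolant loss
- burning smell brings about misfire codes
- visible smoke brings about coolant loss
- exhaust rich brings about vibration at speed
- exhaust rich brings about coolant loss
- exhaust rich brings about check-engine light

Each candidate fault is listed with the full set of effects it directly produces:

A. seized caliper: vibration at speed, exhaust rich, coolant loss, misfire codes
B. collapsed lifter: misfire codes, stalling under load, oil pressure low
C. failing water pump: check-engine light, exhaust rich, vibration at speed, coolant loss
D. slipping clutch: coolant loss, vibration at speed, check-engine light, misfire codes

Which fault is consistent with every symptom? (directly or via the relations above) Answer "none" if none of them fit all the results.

Testing each hypothesis:
(A) seized caliper — coolant loss yes; misfire codes yes; check-engine light yes (by exhaust rich → check-engine light); vibration at speed yes; exhaust rich yes
(B) collapsed lifter — coolant loss NO; misfire codes yes; check-engine light NO; vibration at speed NO; exhaust rich NO
(C) failing water pump — does not account for misfire codes
(D) slipping clutch — does not account for exhaust rich
Only (A) is consistent with every observation.

A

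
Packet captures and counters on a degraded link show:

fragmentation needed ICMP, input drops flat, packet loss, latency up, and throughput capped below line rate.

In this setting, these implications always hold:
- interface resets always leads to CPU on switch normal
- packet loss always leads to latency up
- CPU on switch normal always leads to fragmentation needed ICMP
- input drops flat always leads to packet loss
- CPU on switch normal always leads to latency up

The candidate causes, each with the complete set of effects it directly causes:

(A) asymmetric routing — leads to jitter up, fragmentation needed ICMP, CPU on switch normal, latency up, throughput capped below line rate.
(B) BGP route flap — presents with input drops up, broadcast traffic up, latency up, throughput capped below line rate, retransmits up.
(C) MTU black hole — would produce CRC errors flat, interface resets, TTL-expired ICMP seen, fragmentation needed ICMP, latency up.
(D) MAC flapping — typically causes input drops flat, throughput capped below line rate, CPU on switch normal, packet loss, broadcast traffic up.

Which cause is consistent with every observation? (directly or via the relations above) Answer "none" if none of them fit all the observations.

For each candidate, compare predicted effects to what was observed:
(A) asymmetric routing — fragmentation needed ICMP yes; input drops flat NO; packet loss NO; latency up yes; throughput capped below line rate yes
(B) BGP route flap — fails on fragmentation needed ICMP, input drops flat, packet loss (predicts input drops up, not input drops flat)
(C) MTU black hole — fragmentation needed ICMP yes; input drops flat NO; packet loss NO; latency up yes; throughput capped below line rate NO
(D) MAC flapping — fragmentation needed ICMP yes (through CPU on switch normal → fragmentation needed ICMP); input drops flat yes; packet loss yes; latency up yes (through packet loss → latency up); throughput capped below line rate yes
Only (D) is consistent with every observation.

D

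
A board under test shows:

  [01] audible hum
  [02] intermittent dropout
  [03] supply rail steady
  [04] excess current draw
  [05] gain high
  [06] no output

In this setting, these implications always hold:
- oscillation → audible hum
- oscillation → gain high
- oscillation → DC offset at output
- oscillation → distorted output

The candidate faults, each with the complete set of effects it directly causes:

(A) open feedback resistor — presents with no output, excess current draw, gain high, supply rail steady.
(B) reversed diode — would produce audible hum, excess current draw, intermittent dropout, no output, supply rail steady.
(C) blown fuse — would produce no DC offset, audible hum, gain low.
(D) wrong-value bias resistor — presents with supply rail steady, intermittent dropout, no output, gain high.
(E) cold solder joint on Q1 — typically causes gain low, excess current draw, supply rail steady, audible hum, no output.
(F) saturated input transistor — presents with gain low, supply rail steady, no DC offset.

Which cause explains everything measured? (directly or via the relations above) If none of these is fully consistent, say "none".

Per-candidate check:
(A) open feedback resistor — does not account for audible hum, intermittent dropout
(B) reversed diode — audible hum match; intermittent dropout match; supply rail steady match; excess current draw match; gain high miss; no output match
(C) blown fuse — audible hum match; intermittent dropout miss; supply rail steady miss; excess current draw miss; gain high miss; no output miss
(D) wrong-value bias resistor — audible hum miss; intermittent dropout match; supply rail steady match; excess current draw miss; gain high match; no output match
(E) cold solder joint on Q1 — audible hum match; intermittent dropout miss; supply rail steady match; excess current draw match; gain high miss; no output match
(F) saturated input transistor — audible hum miss; intermittent dropout miss; supply rail steady match; excess current draw miss; gain high miss; no output miss
Every candidate fails on at least one observation.

none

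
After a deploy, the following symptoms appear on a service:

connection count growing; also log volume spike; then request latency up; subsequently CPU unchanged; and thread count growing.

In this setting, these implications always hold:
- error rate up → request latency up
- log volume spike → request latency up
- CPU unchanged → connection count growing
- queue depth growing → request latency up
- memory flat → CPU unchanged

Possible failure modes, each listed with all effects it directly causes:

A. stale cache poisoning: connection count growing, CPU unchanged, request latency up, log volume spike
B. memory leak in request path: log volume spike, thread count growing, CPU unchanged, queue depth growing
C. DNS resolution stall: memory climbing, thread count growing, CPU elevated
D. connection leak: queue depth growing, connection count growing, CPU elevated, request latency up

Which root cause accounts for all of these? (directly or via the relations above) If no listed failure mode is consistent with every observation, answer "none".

B

Testing each hypothesis:
(A) stale cache poisoning — connection count growing yes; log volume spike yes; request latency up yes; CPU unchanged yes; thread count growing NO
(B) memory leak in request path — connection count growing yes (via CPU unchanged → connection count growing); log volume spike yes; request latency up yes (via log volume spike → request latency up); CPU unchanged yes; thread count growing yes
(C) DNS resolution stall — connection count growing NO; log volume spike NO; request latency up NO; CPU unchanged NO; thread count growing yes
(D) connection leak — fails on log volume spike, CPU unchanged, thread count growing (predicts CPU elevated, not CPU unchanged)
(B) is the only candidate with no mismatches.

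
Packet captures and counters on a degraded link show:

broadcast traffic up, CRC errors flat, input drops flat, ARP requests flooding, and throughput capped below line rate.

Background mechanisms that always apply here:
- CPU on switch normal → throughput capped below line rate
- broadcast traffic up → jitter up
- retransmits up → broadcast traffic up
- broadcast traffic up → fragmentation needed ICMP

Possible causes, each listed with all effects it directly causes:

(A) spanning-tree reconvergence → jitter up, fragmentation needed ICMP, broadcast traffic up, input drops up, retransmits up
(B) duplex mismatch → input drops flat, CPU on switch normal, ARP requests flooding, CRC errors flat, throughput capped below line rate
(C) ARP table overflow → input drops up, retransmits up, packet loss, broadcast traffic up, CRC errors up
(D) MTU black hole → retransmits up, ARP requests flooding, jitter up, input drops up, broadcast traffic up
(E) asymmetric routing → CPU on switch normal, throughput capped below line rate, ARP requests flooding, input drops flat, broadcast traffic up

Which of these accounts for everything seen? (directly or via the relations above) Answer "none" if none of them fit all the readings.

none

For each candidate, compare predicted effects to what was observed:
(A) spanning-tree reconvergence — broadcast traffic up +; CRC errors flat -; input drops flat -; ARP requests flooding -; throughput capped below line rate -
(B) duplex mismatch — does not account for broadcast traffic up
(C) ARP table overflow — broadcast traffic up +; CRC errors flat -; input drops flat -; ARP requests flooding -; throughput capped below line rate -
(D) MTU black hole — broadcast traffic up +; CRC errors flat -; input drops flat -; ARP requests flooding +; throughput capped below line rate -
(E) asymmetric routing — broadcast traffic up +; CRC errors flat -; input drops flat +; ARP requests flooding +; throughput capped below line rate +
None of the listed candidates fits everything.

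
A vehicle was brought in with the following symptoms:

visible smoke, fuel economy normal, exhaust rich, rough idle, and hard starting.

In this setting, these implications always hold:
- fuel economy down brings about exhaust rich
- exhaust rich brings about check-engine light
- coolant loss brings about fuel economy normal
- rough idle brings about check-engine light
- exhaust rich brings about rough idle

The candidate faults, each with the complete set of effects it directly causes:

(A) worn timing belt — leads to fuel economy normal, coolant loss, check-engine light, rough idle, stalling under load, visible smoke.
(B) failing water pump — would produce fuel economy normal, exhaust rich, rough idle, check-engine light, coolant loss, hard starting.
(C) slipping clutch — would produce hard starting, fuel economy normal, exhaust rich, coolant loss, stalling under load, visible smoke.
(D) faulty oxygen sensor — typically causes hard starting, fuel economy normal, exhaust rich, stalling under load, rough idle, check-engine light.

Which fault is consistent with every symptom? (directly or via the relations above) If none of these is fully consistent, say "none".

C

For each candidate, compare predicted effects to what was observed:
(A) worn timing belt — does not account for exhaust rich, hard starting
(B) failing water pump — visible smoke miss; fuel economy normal match; exhaust rich match; rough idle match; hard starting match
(C) slipping clutch — accounts for every observation (rough idle by exhaust rich → rough idle)
(D) faulty oxygen sensor — does not account for visible smoke
(C) is the only candidate with no mismatches.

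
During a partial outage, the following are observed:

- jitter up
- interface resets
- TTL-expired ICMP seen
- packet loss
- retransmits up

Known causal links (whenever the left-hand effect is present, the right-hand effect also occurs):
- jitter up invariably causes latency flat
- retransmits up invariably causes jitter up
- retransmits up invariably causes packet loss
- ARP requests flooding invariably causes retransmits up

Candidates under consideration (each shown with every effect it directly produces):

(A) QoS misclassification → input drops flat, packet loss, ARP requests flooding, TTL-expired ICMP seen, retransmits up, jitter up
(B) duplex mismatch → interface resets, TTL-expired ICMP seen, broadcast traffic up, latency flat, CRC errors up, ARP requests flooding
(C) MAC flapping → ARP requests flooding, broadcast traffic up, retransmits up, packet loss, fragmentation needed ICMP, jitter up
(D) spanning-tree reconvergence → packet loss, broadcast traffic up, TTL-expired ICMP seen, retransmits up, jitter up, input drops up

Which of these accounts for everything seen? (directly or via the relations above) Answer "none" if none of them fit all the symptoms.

B

Checking each candidate against the observations:
(A) QoS misclassification — does not account for interface resets
(B) duplex mismatch — jitter up match (via ARP requests flooding → retransmits up → jitter up); interface resets match; TTL-expired ICMP seen match; packet loss match (via ARP requests flooding → retransmits up → packet loss); retransmits up match (via ARP requests flooding → retransmits up)
(C) MAC flapping — jitter up match; interface resets miss; TTL-expired ICMP seen miss; packet loss match; retransmits up match
(D) spanning-tree reconvergence — does not account for interface resets
(B) alone accounts for all the evidence.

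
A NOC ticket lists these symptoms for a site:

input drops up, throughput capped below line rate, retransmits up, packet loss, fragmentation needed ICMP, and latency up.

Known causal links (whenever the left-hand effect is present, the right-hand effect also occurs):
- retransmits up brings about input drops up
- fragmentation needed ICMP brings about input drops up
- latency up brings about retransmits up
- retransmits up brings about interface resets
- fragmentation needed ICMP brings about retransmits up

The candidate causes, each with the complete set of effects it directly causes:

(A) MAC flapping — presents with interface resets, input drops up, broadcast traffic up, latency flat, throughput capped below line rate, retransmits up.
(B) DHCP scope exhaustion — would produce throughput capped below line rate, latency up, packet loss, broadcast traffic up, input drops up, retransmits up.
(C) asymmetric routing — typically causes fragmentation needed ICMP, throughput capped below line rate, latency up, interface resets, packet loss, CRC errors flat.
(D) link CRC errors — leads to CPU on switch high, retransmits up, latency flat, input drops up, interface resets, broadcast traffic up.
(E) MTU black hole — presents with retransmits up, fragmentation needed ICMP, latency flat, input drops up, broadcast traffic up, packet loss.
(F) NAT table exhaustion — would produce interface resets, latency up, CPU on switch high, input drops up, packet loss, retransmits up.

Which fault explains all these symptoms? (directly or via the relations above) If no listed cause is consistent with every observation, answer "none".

For each candidate, compare predicted effects to what was observed:
(A) MAC flapping — input drops up yes; throughput capped below line rate yes; retransmits up yes; packet loss NO; fragmentation needed ICMP NO; latency up NO
(B) DHCP scope exhaustion — does not account for fragmentation needed ICMP
(C) asymmetric routing — accounts for every observation (input drops up by fragmentation needed ICMP → input drops up)
(D) link CRC errors — input drops up yes; throughput capped below line rate NO; retransmits up yes; packet loss NO; fragmentation needed ICMP NO; latency up NO
(E) MTU black hole — fails on throughput capped below line rate, latency up (predicts latency flat, not latency up)
(F) NAT table exhaustion — input drops up yes; throughput capped below line rate NO; retransmits up yes; packet loss yes; fragmentation needed ICMP NO; latency up yes
(C) alone accounts for all the evidence.

C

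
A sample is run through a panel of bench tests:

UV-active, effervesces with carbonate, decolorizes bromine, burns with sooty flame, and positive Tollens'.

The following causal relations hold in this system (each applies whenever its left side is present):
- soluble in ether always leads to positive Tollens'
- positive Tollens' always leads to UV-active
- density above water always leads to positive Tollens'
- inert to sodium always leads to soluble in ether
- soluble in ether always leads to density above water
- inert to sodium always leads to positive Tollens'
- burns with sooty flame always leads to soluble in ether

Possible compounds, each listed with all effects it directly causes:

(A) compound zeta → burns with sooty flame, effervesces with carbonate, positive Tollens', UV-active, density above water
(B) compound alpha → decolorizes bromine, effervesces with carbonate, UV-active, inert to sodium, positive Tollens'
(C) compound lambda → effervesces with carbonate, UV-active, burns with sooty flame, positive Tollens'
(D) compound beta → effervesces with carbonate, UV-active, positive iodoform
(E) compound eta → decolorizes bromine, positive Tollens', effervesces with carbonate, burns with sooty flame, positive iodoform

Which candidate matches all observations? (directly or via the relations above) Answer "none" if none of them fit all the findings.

E

Checking each candidate against the observations:
(A) compound zeta — does not account for decolorizes bromine
(B) compound alpha — UV-active +; effervesces with carbonate +; decolorizes bromine +; burns with sooty flame -; positive Tollens' +
(C) compound lambda — does not account for decolorizes bromine
(D) compound beta — UV-active +; effervesces with carbonate +; decolorizes bromine -; burns with sooty flame -; positive Tollens' -
(E) compound eta — UV-active + (through positive Tollens' → UV-active); effervesces with carbonate +; decolorizes bromine +; burns with sooty flame +; positive Tollens' +
(E) is the only candidate with no mismatches.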